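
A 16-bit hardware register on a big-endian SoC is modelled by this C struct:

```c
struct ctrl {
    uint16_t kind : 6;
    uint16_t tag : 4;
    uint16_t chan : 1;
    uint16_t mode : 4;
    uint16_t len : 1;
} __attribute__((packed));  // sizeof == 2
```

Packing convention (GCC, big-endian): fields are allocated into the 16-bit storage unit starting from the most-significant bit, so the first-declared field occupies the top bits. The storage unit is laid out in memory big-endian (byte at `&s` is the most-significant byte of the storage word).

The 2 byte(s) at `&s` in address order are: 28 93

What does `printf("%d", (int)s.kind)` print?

10

[0]=0x28 [1]=0x93 (big-endian) → word 0x2893
kind [10+:6] = (word>>10) & 0x3f = 10  ←
tag [6+:4] = (word>>6) & 0xf = 2
chan [5+:1] = (word>>5) & 0x1 = 0
mode [1+:4] = (word>>1) & 0xf = 9
len [0+:1] = (word>>0) & 0x1 = 1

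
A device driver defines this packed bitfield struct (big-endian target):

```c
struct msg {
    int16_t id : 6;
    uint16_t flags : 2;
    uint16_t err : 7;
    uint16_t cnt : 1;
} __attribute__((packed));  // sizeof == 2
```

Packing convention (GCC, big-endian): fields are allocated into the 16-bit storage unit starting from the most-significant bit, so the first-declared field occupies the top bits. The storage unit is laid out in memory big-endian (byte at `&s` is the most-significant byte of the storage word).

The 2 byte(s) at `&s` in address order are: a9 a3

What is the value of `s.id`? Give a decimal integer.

-22

[0]=0xa9 [1]=0xa3 (big-endian) → word 0xa9a3
id [10+:6] = (word>>10) & 0x3f = 42  ←
flags [8+:2] = (word>>8) & 0x3 = 1
err [1+:7] = (word>>1) & 0x7f = 81
cnt [0+:1] = (word>>0) & 0x1 = 1
id signed 6b, MSB=1: 42 - 64 = -22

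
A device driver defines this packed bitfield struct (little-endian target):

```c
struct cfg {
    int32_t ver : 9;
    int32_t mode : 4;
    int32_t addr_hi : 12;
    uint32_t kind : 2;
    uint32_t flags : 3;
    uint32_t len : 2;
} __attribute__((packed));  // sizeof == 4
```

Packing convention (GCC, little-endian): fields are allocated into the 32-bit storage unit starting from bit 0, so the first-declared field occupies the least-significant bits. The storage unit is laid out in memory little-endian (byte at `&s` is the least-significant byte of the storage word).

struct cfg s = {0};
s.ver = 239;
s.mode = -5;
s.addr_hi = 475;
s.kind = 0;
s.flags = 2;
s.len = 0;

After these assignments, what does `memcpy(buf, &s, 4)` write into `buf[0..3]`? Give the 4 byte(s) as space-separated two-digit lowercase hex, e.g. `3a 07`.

ef 76 3b 10

ver:9 = 239 → 0xef << 0 → word 0x000000ef
mode:4 = -5 → 0xb << 9 → word 0x000016ef
addr_hi:12 = 475 → 0x1db << 13 → word 0x003b76ef
kind:2 = 0 → 0x0 << 25 → word 0x003b76ef
flags:3 = 2 → 0x2 << 27 → word 0x103b76ef
len:2 = 0 → 0x0 << 30 → word 0x103b76ef
word = 0x103b76ef → little-endian bytes:
  [0]=0xef  [1]=0x76  [2]=0x3b  [3]=0x10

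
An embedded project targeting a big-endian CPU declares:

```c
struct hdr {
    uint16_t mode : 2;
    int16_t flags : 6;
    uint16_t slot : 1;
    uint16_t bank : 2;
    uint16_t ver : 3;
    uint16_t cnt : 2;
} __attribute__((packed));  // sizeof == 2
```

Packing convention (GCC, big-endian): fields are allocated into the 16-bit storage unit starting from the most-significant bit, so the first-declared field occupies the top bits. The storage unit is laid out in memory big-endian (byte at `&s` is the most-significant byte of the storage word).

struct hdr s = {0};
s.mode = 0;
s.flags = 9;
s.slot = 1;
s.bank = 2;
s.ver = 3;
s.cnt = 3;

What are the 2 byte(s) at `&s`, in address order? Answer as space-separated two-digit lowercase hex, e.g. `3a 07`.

[14+:2] mode=0 & 0x3 = 0x0; word=0x0000
[8+:6] flags=9 & 0x3f = 0x9; word=0x0900
[7+:1] slot=1 & 0x1 = 0x1; word=0x0980
[5+:2] bank=2 & 0x3 = 0x2; word=0x09c0
[2+:3] ver=3 & 0x7 = 0x3; word=0x09cc
[0+:2] cnt=3 & 0x3 = 0x3; word=0x09cf
word = 0x09cf → big-endian bytes:
  [0]=0x09  [1]=0xcf

09 cf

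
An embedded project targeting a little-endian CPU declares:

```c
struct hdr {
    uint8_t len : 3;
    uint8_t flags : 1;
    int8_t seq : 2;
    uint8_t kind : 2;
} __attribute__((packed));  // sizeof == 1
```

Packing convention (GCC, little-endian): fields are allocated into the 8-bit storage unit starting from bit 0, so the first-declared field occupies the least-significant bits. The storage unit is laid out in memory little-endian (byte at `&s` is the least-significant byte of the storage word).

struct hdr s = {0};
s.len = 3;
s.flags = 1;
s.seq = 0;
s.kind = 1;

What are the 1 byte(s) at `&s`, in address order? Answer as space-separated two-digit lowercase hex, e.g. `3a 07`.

[0+:3] len=3 & 0x7 = 0x3; word=0x03
[3+:1] flags=1 & 0x1 = 0x1; word=0x0b
[4+:2] seq=0 & 0x3 = 0x0; word=0x0b
[6+:2] kind=1 & 0x3 = 0x1; word=0x4b
word = 0x4b → little-endian bytes:
  [0]=0x4b

4b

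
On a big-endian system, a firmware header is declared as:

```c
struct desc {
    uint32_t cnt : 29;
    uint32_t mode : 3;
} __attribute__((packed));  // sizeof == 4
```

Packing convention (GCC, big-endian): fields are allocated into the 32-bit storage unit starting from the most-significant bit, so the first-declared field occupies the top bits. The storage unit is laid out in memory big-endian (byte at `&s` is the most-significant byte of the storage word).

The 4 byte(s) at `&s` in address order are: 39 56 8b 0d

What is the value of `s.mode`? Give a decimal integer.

[0]=0x39 [1]=0x56 [2]=0x8b [3]=0x0d (big-endian) → word 0x39568b0d
cnt:29 @ bit 3 → (0x39568b0d>>3)&0x1fffffff = 0x72ad161
mode:3 @ bit 0 → (0x39568b0d>>0)&0x7 = 0x5  ←

5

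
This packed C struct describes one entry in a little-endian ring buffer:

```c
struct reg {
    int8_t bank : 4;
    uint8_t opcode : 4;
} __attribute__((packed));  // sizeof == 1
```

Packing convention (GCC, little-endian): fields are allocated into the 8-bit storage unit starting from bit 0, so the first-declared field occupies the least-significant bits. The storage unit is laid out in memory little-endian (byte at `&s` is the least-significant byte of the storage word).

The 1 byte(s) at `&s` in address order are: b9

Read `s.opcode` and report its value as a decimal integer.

[0]=0xb9 (little-endian) → word 0xb9
bank [0+:4] = (word>>0) & 0xf = 9
opcode [4+:4] = (word>>4) & 0xf = 11  ←

11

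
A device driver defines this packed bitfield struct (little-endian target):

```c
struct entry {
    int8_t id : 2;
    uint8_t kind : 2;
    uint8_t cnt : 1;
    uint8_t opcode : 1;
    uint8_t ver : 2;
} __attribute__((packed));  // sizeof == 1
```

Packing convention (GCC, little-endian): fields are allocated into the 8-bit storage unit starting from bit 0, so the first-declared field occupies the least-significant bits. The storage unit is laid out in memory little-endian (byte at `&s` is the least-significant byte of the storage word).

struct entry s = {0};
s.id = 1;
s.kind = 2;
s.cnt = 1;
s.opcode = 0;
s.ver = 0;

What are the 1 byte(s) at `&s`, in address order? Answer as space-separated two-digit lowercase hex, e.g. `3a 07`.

19

id (2b) val=1 bits=0x1 at bit 0: 0x01
kind (2b) val=2 bits=0x2 at bit 2: 0x09
cnt (1b) val=1 bits=0x1 at bit 4: 0x19
opcode (1b) val=0 bits=0x0 at bit 5: 0x19
ver (2b) val=0 bits=0x0 at bit 6: 0x19
word = 0x19 → little-endian bytes:
  [0]=0x19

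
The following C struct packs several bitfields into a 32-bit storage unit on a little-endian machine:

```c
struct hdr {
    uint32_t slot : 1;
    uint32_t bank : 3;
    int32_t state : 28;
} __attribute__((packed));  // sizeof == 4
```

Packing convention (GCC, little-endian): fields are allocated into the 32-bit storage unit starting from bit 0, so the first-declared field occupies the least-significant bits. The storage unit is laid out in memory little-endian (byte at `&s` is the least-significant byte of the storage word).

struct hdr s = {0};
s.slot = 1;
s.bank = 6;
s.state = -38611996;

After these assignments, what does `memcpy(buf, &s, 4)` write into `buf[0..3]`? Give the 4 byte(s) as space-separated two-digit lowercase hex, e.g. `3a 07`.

4d 3e 2d db

slot:1 = 1 → 0x1 << 0 → word 0x00000001
bank:3 = 6 → 0x6 << 1 → word 0x0000000d
state:28 = -38611996 → 0xdb2d3e4 << 4 → word 0xdb2d3e4d
word = 0xdb2d3e4d → little-endian bytes:
  [0]=0x4d  [1]=0x3e  [2]=0x2d  [3]=0xdb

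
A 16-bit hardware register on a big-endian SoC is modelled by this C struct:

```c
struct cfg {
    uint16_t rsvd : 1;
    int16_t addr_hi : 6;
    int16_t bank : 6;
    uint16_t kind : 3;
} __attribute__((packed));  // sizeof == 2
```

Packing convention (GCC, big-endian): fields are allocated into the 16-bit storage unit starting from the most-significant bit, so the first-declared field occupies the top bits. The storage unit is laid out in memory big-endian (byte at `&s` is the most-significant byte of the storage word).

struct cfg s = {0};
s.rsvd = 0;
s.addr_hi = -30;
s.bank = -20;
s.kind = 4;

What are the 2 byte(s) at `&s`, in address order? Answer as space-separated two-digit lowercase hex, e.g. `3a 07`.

45 64

[15+:1] rsvd=0 & 0x1 = 0x0; word=0x0000
[9+:6] addr_hi=-30 & 0x3f = 0x22; word=0x4400
[3+:6] bank=-20 & 0x3f = 0x2c; word=0x4560
[0+:3] kind=4 & 0x7 = 0x4; word=0x4564
word = 0x4564 → big-endian bytes:
  [0]=0x45  [1]=0x64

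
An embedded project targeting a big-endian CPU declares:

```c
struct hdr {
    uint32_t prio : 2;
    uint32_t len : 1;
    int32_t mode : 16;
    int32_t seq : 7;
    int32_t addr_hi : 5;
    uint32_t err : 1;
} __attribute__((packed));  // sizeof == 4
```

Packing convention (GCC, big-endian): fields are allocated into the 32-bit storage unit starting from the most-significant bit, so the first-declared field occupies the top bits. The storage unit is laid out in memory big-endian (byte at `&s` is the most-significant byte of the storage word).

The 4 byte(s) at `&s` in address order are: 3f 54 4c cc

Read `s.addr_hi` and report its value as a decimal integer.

6

[0]=0x3f [1]=0x54 [2]=0x4c [3]=0xcc (big-endian) → word 0x3f544ccc
prio [30+:2] = (word>>30) & 0x3 = 0
len [29+:1] = (word>>29) & 0x1 = 1
mode [13+:16] = (word>>13) & 0xffff = 64162
seq [6+:7] = (word>>6) & 0x7f = 51
addr_hi [1+:5] = (word>>1) & 0x1f = 6  ←
err [0+:1] = (word>>0) & 0x1 = 0
addr_hi signed 5b, MSB=0: value = 6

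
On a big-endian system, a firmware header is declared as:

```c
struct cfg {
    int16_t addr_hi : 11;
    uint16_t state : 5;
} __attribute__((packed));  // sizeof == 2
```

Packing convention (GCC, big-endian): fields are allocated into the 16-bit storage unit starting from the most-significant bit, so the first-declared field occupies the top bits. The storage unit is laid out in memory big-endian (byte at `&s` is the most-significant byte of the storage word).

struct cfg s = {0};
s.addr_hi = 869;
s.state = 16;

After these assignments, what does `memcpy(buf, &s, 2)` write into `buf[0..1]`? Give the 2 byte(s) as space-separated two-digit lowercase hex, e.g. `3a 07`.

[5+:11] addr_hi=869 & 0x7ff = 0x365; word=0x6ca0
[0+:5] state=16 & 0x1f = 0x10; word=0x6cb0
word = 0x6cb0 → big-endian bytes:
  [0]=0x6c  [1]=0xb0

6c b0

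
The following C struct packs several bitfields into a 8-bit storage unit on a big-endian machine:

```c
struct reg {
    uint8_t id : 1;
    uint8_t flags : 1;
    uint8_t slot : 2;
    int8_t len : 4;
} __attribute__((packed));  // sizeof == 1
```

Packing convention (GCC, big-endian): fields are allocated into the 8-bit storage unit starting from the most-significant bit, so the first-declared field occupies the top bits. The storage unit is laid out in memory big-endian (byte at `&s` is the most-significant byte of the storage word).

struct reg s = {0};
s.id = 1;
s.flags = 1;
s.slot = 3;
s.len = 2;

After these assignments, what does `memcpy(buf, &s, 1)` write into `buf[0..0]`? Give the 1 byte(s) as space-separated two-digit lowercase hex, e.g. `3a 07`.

id:1 = 1 → 0x1 << 7 → word 0x80
flags:1 = 1 → 0x1 << 6 → word 0xc0
slot:2 = 3 → 0x3 << 4 → word 0xf0
len:4 = 2 → 0x2 << 0 → word 0xf2
word = 0xf2 → big-endian bytes:
  [0]=0xf2

f2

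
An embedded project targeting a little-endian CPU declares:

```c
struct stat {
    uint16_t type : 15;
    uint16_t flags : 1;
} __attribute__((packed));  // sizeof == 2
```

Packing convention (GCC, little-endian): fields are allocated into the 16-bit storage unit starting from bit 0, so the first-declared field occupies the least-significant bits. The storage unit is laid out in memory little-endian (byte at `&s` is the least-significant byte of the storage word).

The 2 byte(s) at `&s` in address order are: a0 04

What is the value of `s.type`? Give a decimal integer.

[0]=0xa0 [1]=0x04 (little-endian) → word 0x04a0
type [0+:15] = (word>>0) & 0x7fff = 1184  ←
flags [15+:1] = (word>>15) & 0x1 = 0

1184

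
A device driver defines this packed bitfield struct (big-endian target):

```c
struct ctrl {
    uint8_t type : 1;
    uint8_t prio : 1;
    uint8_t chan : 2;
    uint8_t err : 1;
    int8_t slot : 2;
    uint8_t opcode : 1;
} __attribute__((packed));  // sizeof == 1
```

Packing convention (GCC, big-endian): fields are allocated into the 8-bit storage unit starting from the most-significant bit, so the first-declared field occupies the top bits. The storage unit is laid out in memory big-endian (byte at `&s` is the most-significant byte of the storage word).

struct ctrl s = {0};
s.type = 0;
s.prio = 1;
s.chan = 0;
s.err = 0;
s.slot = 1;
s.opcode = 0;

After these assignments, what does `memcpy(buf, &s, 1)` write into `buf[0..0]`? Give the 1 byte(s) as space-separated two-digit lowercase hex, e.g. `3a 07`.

42

[7+:1] type=0 & 0x1 = 0x0; word=0x00
[6+:1] prio=1 & 0x1 = 0x1; word=0x40
[4+:2] chan=0 & 0x3 = 0x0; word=0x40
[3+:1] err=0 & 0x1 = 0x0; word=0x40
[1+:2] slot=1 & 0x3 = 0x1; word=0x42
[0+:1] opcode=0 & 0x1 = 0x0; word=0x42
word = 0x42 → big-endian bytes:
  [0]=0x42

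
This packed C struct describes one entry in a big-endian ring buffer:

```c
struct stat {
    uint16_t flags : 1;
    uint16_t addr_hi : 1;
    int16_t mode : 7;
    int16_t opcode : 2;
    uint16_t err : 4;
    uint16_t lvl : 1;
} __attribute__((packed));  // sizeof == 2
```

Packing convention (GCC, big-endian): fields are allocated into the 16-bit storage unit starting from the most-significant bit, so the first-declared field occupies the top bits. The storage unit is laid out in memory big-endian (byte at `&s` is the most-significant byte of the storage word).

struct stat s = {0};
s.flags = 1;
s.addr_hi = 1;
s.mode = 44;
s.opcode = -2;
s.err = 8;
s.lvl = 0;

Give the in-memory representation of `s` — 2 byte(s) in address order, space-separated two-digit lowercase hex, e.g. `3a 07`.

flags:1 = 1 → 0x1 << 15 → word 0x8000
addr_hi:1 = 1 → 0x1 << 14 → word 0xc000
mode:7 = 44 → 0x2c << 7 → word 0xd600
opcode:2 = -2 → 0x2 << 5 → word 0xd640
err:4 = 8 → 0x8 << 1 → word 0xd650
lvl:1 = 0 → 0x0 << 0 → word 0xd650
word = 0xd650 → big-endian bytes:
  [0]=0xd6  [1]=0x50

d6 50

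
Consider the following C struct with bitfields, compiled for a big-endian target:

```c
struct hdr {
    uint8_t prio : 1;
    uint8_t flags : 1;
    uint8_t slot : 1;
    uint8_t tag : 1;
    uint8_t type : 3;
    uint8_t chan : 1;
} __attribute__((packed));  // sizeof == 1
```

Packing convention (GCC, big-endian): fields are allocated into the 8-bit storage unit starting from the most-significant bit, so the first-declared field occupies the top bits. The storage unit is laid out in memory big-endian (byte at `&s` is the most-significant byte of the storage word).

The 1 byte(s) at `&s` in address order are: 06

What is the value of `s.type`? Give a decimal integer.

[0]=0x06 (big-endian) → word 0x06
prio [7+:1] = (word>>7) & 0x1 = 0
flags [6+:1] = (word>>6) & 0x1 = 0
slot [5+:1] = (word>>5) & 0x1 = 0
tag [4+:1] = (word>>4) & 0x1 = 0
type [1+:3] = (word>>1) & 0x7 = 3  ←
chan [0+:1] = (word>>0) & 0x1 = 0

3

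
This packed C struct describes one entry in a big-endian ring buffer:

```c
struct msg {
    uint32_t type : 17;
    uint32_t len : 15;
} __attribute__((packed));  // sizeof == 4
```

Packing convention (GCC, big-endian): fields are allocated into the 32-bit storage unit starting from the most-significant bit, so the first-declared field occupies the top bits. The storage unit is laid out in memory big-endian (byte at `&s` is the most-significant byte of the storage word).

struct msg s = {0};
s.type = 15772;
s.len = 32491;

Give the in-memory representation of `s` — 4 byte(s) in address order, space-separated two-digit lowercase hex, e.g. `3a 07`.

type (17b) val=15772 bits=0x3d9c at bit 15: 0x1ece0000
len (15b) val=32491 bits=0x7eeb at bit 0: 0x1ece7eeb
word = 0x1ece7eeb → big-endian bytes:
  [0]=0x1e  [1]=0xce  [2]=0x7e  [3]=0xeb

1e ce 7e eb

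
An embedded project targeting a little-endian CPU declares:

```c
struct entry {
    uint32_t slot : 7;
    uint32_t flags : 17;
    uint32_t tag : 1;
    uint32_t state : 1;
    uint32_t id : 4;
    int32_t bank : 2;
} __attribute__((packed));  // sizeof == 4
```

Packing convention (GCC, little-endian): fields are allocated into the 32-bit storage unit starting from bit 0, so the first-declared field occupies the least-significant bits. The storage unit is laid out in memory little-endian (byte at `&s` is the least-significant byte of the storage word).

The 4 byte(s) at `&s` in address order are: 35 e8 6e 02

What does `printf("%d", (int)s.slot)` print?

53

[0]=0x35 [1]=0xe8 [2]=0x6e [3]=0x02 (little-endian) → word 0x026ee835
slot [0+:7] = (word>>0) & 0x7f = 53  ←
flags [7+:17] = (word>>7) & 0x1ffff = 56784
tag [24+:1] = (word>>24) & 0x1 = 0
state [25+:1] = (word>>25) & 0x1 = 1
id [26+:4] = (word>>26) & 0xf = 0
bank [30+:2] = (word>>30) & 0x3 = 0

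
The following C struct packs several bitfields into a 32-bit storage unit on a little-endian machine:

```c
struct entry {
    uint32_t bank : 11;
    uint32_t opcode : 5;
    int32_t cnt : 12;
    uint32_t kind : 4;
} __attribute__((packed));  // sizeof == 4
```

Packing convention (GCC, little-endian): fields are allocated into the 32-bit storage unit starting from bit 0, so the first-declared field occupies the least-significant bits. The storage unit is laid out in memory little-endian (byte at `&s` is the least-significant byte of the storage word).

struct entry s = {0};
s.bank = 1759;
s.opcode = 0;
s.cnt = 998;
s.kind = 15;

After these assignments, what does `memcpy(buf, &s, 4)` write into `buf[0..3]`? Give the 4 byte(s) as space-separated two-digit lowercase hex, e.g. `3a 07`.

df 06 e6 f3

[0+:11] bank=1759 & 0x7ff = 0x6df; word=0x000006df
[11+:5] opcode=0 & 0x1f = 0x0; word=0x000006df
[16+:12] cnt=998 & 0xfff = 0x3e6; word=0x03e606df
[28+:4] kind=15 & 0xf = 0xf; word=0xf3e606df
word = 0xf3e606df → little-endian bytes:
  [0]=0xdf  [1]=0x06  [2]=0xe6  [3]=0xf3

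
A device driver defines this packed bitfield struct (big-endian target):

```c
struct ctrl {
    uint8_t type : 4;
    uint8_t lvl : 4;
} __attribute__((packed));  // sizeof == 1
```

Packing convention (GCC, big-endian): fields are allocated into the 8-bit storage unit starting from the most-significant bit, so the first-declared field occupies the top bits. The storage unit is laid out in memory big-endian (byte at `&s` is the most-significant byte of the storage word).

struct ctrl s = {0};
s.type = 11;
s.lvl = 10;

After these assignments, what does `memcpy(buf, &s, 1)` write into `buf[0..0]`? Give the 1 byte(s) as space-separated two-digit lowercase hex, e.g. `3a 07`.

[4+:4] type=11 & 0xf = 0xb; word=0xb0
[0+:4] lvl=10 & 0xf = 0xa; word=0xba
word = 0xba → big-endian bytes:
  [0]=0xba

ba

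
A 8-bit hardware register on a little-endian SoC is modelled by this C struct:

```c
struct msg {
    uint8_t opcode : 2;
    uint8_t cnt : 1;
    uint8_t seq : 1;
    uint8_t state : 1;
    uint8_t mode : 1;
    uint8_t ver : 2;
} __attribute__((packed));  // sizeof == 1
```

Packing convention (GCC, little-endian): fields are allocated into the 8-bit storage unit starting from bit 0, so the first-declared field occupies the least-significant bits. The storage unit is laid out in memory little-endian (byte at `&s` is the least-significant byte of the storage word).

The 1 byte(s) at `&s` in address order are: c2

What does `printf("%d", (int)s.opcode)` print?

[0]=0xc2 (little-endian) → word 0xc2
opcode:2 @ bit 0 → (0xc2>>0)&0x3 = 0x2  ←
cnt:1 @ bit 2 → (0xc2>>2)&0x1 = 0x0
seq:1 @ bit 3 → (0xc2>>3)&0x1 = 0x0
state:1 @ bit 4 → (0xc2>>4)&0x1 = 0x0
mode:1 @ bit 5 → (0xc2>>5)&0x1 = 0x0
ver:2 @ bit 6 → (0xc2>>6)&0x3 = 0x3

2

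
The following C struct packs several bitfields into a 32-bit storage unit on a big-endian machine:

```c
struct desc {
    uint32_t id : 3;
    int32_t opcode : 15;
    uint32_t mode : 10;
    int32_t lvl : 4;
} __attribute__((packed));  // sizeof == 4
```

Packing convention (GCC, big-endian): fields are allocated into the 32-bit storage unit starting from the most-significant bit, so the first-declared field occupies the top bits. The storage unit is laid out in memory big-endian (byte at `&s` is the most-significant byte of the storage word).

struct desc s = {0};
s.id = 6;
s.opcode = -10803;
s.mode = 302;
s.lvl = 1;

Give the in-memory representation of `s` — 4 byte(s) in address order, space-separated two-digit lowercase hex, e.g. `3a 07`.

d5 73 52 e1

id:3 = 6 → 0x6 << 29 → word 0xc0000000
opcode:15 = -10803 → 0x55cd << 14 → word 0xd5734000
mode:10 = 302 → 0x12e << 4 → word 0xd57352e0
lvl:4 = 1 → 0x1 << 0 → word 0xd57352e1
word = 0xd57352e1 → big-endian bytes:
  [0]=0xd5  [1]=0x73  [2]=0x52  [3]=0xe1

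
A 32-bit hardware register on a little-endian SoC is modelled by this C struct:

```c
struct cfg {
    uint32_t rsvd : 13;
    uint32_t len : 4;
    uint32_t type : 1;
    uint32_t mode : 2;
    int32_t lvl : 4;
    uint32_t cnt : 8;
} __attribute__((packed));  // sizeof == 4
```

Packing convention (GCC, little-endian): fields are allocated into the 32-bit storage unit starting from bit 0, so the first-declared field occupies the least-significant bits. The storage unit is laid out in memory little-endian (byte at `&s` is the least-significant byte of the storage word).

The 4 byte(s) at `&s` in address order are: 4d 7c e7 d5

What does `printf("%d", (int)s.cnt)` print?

[0]=0x4d [1]=0x7c [2]=0xe7 [3]=0xd5 (little-endian) → word 0xd5e77c4d
rsvd:13 @ bit 0 → (0xd5e77c4d>>0)&0x1fff = 0x1c4d
len:4 @ bit 13 → (0xd5e77c4d>>13)&0xf = 0xb
type:1 @ bit 17 → (0xd5e77c4d>>17)&0x1 = 0x1
mode:2 @ bit 18 → (0xd5e77c4d>>18)&0x3 = 0x1
lvl:4 @ bit 20 → (0xd5e77c4d>>20)&0xf = 0xe
cnt:8 @ bit 24 → (0xd5e77c4d>>24)&0xff = 0xd5  ←

213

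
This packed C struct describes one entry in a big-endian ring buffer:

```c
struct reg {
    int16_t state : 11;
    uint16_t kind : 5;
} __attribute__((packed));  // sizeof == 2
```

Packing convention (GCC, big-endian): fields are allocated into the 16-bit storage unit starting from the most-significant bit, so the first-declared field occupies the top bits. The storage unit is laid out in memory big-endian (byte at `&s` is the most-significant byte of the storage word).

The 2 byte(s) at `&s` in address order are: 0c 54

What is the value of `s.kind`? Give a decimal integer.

[0]=0x0c [1]=0x54 (big-endian) → word 0x0c54
state [5+:11] = (word>>5) & 0x7ff = 98
kind [0+:5] = (word>>0) & 0x1f = 20  ←

20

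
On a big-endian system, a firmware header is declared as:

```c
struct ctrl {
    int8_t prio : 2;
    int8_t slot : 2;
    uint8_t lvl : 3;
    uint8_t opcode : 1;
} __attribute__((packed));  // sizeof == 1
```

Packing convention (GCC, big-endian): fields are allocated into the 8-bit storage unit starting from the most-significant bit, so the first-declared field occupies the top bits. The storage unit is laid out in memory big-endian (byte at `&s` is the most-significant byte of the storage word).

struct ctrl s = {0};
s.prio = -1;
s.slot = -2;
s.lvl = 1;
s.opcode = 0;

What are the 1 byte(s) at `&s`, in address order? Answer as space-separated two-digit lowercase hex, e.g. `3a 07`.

e2

[6+:2] prio=-1 & 0x3 = 0x3; word=0xc0
[4+:2] slot=-2 & 0x3 = 0x2; word=0xe0
[1+:3] lvl=1 & 0x7 = 0x1; word=0xe2
[0+:1] opcode=0 & 0x1 = 0x0; word=0xe2
word = 0xe2 → big-endian bytes:
  [0]=0xe2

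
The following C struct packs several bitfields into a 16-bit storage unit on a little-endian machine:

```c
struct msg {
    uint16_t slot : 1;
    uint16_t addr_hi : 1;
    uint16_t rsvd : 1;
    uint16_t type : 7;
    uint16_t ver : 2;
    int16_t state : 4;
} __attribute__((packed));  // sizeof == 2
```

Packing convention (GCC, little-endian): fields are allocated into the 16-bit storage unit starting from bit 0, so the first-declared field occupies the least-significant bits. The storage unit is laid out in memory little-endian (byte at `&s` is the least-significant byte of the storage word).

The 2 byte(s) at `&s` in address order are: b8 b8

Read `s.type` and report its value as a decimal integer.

[0]=0xb8 [1]=0xb8 (little-endian) → word 0xb8b8
slot:1 @ bit 0 → (0xb8b8>>0)&0x1 = 0x0
addr_hi:1 @ bit 1 → (0xb8b8>>1)&0x1 = 0x0
rsvd:1 @ bit 2 → (0xb8b8>>2)&0x1 = 0x0
type:7 @ bit 3 → (0xb8b8>>3)&0x7f = 0x17  ←
ver:2 @ bit 10 → (0xb8b8>>10)&0x3 = 0x2
state:4 @ bit 12 → (0xb8b8>>12)&0xf = 0xb

23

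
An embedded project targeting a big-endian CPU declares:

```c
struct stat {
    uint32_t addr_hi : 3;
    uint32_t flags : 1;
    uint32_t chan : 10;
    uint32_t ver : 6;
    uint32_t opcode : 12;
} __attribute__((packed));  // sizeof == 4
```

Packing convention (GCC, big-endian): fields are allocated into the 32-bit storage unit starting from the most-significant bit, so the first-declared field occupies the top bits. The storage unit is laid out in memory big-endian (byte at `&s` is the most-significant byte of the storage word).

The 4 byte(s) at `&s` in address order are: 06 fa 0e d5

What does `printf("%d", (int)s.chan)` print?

[0]=0x06 [1]=0xfa [2]=0x0e [3]=0xd5 (big-endian) → word 0x06fa0ed5
addr_hi [29+:3] = (word>>29) & 0x7 = 0
flags [28+:1] = (word>>28) & 0x1 = 0
chan [18+:10] = (word>>18) & 0x3ff = 446  ←
ver [12+:6] = (word>>12) & 0x3f = 32
opcode [0+:12] = (word>>0) & 0xfff = 3797

446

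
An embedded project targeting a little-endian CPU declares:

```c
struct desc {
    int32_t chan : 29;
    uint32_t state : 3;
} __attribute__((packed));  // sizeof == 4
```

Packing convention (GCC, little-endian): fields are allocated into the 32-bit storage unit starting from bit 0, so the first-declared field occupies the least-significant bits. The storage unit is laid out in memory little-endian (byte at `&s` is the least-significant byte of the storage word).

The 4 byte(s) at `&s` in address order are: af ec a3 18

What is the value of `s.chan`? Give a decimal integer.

-123474769

[0]=0xaf [1]=0xec [2]=0xa3 [3]=0x18 (little-endian) → word 0x18a3ecaf
chan [0+:29] = (word>>0) & 0x1fffffff = 413396143  ←
state [29+:3] = (word>>29) & 0x7 = 0
chan signed 29b, MSB=1: 413396143 - 536870912 = -123474769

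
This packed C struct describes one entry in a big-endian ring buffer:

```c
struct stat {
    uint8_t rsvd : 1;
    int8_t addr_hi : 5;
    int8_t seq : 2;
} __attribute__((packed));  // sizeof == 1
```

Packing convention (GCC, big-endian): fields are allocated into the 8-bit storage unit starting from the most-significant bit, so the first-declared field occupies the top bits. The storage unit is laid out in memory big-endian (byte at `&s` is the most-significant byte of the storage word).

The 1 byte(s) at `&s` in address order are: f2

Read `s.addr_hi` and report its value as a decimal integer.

[0]=0xf2 (big-endian) → word 0xf2
rsvd [7+:1] = (word>>7) & 0x1 = 1
addr_hi [2+:5] = (word>>2) & 0x1f = 28  ←
seq [0+:2] = (word>>0) & 0x3 = 2
addr_hi signed 5b, MSB=1: 28 - 32 = -4

-4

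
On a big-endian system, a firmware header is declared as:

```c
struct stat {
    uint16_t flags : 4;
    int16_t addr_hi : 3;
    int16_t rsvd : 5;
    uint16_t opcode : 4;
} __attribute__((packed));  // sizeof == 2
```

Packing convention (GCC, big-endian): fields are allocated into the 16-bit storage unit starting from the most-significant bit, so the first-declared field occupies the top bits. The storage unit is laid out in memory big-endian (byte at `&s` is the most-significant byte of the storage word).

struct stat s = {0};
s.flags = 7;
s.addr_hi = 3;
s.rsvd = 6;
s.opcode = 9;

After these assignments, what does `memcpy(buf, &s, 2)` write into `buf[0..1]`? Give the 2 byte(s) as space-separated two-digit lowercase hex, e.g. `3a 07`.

76 69

flags (4b) val=7 bits=0x7 at bit 12: 0x7000
addr_hi (3b) val=3 bits=0x3 at bit 9: 0x7600
rsvd (5b) val=6 bits=0x6 at bit 4: 0x7660
opcode (4b) val=9 bits=0x9 at bit 0: 0x7669
word = 0x7669 → big-endian bytes:
  [0]=0x76  [1]=0x69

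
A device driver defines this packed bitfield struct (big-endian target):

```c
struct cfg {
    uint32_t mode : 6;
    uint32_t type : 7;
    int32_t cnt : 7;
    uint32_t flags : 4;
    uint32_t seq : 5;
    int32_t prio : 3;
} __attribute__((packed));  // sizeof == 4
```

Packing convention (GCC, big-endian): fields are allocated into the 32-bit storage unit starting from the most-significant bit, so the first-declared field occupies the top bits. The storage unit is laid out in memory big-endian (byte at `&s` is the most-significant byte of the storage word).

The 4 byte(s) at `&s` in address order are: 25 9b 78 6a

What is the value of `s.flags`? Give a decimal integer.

8

[0]=0x25 [1]=0x9b [2]=0x78 [3]=0x6a (big-endian) → word 0x259b786a
mode:6 @ bit 26 → (0x259b786a>>26)&0x3f = 0x9
type:7 @ bit 19 → (0x259b786a>>19)&0x7f = 0x33
cnt:7 @ bit 12 → (0x259b786a>>12)&0x7f = 0x37
flags:4 @ bit 8 → (0x259b786a>>8)&0xf = 0x8  ←
seq:5 @ bit 3 → (0x259b786a>>3)&0x1f = 0xd
prio:3 @ bit 0 → (0x259b786a>>0)&0x7 = 0x2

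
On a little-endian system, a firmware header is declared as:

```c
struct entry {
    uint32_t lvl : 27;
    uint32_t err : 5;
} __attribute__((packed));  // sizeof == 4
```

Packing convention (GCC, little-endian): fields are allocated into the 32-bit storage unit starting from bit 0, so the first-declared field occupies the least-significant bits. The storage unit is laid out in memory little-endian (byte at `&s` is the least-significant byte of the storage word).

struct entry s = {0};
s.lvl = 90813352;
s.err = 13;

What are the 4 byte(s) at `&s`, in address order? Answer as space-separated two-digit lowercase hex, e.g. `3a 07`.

a8 b3 69 6d

lvl:27 = 90813352 → 0x569b3a8 << 0 → word 0x0569b3a8
err:5 = 13 → 0xd << 27 → word 0x6d69b3a8
word = 0x6d69b3a8 → little-endian bytes:
  [0]=0xa8  [1]=0xb3  [2]=0x69  [3]=0x6d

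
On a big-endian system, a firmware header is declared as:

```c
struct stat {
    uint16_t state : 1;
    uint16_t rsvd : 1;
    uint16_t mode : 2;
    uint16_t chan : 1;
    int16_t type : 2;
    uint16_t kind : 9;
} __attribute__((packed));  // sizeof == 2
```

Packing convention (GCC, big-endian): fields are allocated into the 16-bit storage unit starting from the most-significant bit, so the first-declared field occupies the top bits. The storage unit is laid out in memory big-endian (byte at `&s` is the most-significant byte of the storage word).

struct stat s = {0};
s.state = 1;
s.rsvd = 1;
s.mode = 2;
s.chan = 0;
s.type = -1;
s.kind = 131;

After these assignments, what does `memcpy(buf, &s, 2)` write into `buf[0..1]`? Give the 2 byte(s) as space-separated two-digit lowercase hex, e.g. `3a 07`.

state:1 = 1 → 0x1 << 15 → word 0x8000
rsvd:1 = 1 → 0x1 << 14 → word 0xc000
mode:2 = 2 → 0x2 << 12 → word 0xe000
chan:1 = 0 → 0x0 << 11 → word 0xe000
type:2 = -1 → 0x3 << 9 → word 0xe600
kind:9 = 131 → 0x83 << 0 → word 0xe683
word = 0xe683 → big-endian bytes:
  [0]=0xe6  [1]=0x83

e6 83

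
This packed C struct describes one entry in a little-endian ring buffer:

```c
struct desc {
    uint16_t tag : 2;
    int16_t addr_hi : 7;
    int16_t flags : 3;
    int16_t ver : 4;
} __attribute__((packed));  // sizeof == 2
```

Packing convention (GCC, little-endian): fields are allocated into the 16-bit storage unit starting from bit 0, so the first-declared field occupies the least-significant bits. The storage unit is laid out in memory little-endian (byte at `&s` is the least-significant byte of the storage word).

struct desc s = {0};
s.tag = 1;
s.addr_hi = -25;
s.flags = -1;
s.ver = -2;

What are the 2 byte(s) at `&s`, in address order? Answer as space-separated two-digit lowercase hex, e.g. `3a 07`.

[0+:2] tag=1 & 0x3 = 0x1; word=0x0001
[2+:7] addr_hi=-25 & 0x7f = 0x67; word=0x019d
[9+:3] flags=-1 & 0x7 = 0x7; word=0x0f9d
[12+:4] ver=-2 & 0xf = 0xe; word=0xef9d
word = 0xef9d → little-endian bytes:
  [0]=0x9d  [1]=0xef

9d ef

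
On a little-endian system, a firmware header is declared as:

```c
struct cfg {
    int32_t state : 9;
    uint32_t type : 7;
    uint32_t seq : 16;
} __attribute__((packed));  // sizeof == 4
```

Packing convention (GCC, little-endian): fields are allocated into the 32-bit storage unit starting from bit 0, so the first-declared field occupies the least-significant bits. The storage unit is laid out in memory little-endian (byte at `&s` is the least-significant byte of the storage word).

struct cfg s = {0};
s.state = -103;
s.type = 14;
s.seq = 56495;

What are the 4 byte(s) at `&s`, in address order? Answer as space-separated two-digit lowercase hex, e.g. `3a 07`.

state:9 = -103 → 0x199 << 0 → word 0x00000199
type:7 = 14 → 0xe << 9 → word 0x00001d99
seq:16 = 56495 → 0xdcaf << 16 → word 0xdcaf1d99
word = 0xdcaf1d99 → little-endian bytes:
  [0]=0x99  [1]=0x1d  [2]=0xaf  [3]=0xdc

99 1d af dc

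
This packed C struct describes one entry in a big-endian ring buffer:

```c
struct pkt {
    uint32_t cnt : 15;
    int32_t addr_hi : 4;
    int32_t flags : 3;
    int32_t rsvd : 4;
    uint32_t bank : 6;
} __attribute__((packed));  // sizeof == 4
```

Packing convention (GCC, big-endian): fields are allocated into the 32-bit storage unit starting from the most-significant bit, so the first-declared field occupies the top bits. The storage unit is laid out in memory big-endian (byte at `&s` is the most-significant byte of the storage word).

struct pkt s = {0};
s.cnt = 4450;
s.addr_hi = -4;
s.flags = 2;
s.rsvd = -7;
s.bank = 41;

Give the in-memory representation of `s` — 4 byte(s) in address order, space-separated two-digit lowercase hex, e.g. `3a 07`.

cnt:15 = 4450 → 0x1162 << 17 → word 0x22c40000
addr_hi:4 = -4 → 0xc << 13 → word 0x22c58000
flags:3 = 2 → 0x2 << 10 → word 0x22c58800
rsvd:4 = -7 → 0x9 << 6 → word 0x22c58a40
bank:6 = 41 → 0x29 << 0 → word 0x22c58a69
word = 0x22c58a69 → big-endian bytes:
  [0]=0x22  [1]=0xc5  [2]=0x8a  [3]=0x69

22 c5 8a 69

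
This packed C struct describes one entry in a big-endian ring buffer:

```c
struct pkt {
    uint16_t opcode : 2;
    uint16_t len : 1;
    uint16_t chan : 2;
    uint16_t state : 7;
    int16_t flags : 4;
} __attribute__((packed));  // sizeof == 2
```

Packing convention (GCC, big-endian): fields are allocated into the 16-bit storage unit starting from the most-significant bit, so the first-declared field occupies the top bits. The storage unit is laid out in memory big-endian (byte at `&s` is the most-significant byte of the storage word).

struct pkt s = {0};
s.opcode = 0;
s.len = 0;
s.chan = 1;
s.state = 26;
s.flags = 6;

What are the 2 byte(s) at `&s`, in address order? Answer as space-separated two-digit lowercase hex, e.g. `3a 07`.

09 a6

opcode (2b) val=0 bits=0x0 at bit 14: 0x0000
len (1b) val=0 bits=0x0 at bit 13: 0x0000
chan (2b) val=1 bits=0x1 at bit 11: 0x0800
state (7b) val=26 bits=0x1a at bit 4: 0x09a0
flags (4b) val=6 bits=0x6 at bit 0: 0x09a6
word = 0x09a6 → big-endian bytes:
  [0]=0x09  [1]=0xa6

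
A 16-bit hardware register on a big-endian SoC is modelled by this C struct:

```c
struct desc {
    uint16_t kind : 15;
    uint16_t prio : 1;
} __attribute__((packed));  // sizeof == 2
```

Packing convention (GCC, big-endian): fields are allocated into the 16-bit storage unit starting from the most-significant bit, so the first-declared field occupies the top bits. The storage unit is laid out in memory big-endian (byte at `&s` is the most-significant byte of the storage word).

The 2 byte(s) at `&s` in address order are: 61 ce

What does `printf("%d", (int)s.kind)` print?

12519

[0]=0x61 [1]=0xce (big-endian) → word 0x61ce
kind:15 @ bit 1 → (0x61ce>>1)&0x7fff = 0x30e7  ←
prio:1 @ bit 0 → (0x61ce>>0)&0x1 = 0x0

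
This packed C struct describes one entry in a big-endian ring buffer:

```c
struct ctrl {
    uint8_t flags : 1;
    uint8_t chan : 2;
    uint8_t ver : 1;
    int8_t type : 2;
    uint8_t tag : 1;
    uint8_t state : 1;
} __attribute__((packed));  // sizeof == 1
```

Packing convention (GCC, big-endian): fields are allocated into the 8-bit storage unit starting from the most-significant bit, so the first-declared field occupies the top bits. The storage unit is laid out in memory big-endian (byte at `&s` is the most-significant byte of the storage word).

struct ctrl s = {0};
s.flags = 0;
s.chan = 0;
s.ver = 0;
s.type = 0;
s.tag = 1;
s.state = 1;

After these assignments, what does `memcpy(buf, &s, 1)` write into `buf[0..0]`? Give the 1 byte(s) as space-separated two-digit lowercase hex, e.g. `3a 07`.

03

flags:1 = 0 → 0x0 << 7 → word 0x00
chan:2 = 0 → 0x0 << 5 → word 0x00
ver:1 = 0 → 0x0 << 4 → word 0x00
type:2 = 0 → 0x0 << 2 → word 0x00
tag:1 = 1 → 0x1 << 1 → word 0x02
state:1 = 1 → 0x1 << 0 → word 0x03
word = 0x03 → big-endian bytes:
  [0]=0x03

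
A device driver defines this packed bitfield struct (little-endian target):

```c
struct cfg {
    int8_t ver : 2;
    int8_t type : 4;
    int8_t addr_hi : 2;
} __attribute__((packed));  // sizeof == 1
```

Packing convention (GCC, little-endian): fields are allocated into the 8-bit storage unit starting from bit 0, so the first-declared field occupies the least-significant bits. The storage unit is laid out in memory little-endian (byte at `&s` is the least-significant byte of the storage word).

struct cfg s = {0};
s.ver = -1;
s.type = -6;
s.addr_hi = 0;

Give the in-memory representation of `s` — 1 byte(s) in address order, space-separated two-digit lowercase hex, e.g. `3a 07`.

ver (2b) val=-1 bits=0x3 at bit 0: 0x03
type (4b) val=-6 bits=0xa at bit 2: 0x2b
addr_hi (2b) val=0 bits=0x0 at bit 6: 0x2b
word = 0x2b → little-endian bytes:
  [0]=0x2b

2b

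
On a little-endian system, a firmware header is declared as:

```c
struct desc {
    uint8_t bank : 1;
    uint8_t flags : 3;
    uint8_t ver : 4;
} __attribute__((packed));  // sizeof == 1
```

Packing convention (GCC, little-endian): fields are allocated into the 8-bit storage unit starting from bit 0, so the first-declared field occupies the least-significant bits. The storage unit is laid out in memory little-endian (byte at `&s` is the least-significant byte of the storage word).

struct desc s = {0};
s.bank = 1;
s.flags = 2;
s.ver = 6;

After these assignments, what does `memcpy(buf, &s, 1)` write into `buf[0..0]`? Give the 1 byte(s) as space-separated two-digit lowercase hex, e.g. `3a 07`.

65

bank (1b) val=1 bits=0x1 at bit 0: 0x01
flags (3b) val=2 bits=0x2 at bit 1: 0x05
ver (4b) val=6 bits=0x6 at bit 4: 0x65
word = 0x65 → little-endian bytes:
  [0]=0x65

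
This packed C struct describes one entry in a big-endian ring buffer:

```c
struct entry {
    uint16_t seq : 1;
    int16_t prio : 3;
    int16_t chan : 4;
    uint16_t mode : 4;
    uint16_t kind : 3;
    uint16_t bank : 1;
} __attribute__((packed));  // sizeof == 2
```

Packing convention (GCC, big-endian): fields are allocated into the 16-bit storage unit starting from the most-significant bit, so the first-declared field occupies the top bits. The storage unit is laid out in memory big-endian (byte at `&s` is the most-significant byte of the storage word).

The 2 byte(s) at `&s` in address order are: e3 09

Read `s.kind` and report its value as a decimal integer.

[0]=0xe3 [1]=0x09 (big-endian) → word 0xe309
seq:1 @ bit 15 → (0xe309>>15)&0x1 = 0x1
prio:3 @ bit 12 → (0xe309>>12)&0x7 = 0x6
chan:4 @ bit 8 → (0xe309>>8)&0xf = 0x3
mode:4 @ bit 4 → (0xe309>>4)&0xf = 0x0
kind:3 @ bit 1 → (0xe309>>1)&0x7 = 0x4  ←
bank:1 @ bit 0 → (0xe309>>0)&0x1 = 0x1

4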